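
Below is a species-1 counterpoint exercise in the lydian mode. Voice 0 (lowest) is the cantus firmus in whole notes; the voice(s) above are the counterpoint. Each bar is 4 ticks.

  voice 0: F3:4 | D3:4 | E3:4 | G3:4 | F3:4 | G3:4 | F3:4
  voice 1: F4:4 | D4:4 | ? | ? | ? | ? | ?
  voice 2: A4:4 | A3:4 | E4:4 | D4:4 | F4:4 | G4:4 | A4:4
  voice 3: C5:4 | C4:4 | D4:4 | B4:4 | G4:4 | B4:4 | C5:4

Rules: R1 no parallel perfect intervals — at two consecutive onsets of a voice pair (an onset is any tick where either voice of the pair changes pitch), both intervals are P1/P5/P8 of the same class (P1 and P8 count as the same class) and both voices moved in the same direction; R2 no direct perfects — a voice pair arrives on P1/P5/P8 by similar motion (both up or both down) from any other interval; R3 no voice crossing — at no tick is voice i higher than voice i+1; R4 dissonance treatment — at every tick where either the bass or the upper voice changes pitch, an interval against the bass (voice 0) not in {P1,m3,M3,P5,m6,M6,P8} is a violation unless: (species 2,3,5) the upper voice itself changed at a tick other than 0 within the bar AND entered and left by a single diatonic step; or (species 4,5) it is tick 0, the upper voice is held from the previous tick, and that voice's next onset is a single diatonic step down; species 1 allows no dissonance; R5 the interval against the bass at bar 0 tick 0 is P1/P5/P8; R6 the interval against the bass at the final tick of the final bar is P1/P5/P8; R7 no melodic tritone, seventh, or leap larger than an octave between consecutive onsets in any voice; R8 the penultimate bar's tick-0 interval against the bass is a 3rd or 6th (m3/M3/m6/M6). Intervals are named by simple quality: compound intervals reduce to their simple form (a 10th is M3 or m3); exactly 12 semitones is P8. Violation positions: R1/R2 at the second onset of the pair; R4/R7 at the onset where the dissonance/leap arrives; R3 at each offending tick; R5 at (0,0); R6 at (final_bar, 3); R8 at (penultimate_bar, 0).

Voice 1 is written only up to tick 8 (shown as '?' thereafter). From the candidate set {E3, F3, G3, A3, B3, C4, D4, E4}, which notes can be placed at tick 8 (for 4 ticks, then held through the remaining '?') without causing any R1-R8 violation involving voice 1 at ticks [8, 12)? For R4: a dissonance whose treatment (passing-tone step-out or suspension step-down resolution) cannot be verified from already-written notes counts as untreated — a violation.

E3: violates R7
F3: violates R4
G3: legal
A3: violates R4
B3: legal
C4: legal
D4: violates R4
E4: violates R1,R2

{B3, C4, G3}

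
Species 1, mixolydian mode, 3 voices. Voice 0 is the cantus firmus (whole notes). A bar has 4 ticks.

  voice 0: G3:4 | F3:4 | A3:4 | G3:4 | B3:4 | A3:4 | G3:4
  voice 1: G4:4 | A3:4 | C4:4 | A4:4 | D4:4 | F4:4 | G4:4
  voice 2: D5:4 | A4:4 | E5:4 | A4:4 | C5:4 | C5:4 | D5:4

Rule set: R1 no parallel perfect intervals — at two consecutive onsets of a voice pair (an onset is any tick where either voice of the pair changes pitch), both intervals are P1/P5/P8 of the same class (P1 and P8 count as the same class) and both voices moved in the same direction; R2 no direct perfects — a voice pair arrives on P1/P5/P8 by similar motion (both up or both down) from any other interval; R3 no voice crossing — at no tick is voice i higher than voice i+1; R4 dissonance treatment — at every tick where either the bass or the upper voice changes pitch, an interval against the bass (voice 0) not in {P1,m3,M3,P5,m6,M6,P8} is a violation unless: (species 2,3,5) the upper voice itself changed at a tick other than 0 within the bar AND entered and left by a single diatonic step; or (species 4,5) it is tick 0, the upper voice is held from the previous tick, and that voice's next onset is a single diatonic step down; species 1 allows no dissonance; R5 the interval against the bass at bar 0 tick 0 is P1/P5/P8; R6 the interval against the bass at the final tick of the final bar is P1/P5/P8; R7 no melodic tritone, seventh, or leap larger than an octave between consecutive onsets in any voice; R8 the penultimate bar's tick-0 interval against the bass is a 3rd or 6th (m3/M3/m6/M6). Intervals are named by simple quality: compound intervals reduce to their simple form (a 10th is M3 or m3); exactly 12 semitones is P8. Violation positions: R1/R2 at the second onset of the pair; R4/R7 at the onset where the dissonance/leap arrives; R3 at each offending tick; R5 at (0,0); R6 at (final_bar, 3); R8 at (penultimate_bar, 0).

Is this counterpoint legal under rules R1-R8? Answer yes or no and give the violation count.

No (7 violations)

bar 0: v0=G3 v1=G4 v2=D5 (P5)
bar 1: v0=F3 v1=A3 v2=A4 (M3)
bar 2: v0=A3 v1=C4 v2=E5 (P5)
bar 3: v0=G3 v1=A4 v2=A4 (M2)
bar 4: v0=B3 v1=D4 v2=C5 (m2)
bar 5: v0=A3 v1=F4 v2=C5 (m3)
bar 6: v0=G3 v1=G4 v2=D5 (P5)
  R2 @ bar1.0: G4/D5 P5 -> A3/A4 P8 similar
  R7 @ bar1.0: G4->A3 leap 10st
  R2 @ bar2.0: F3/A4 M3 -> A3/E5 P5 similar
  R4 @ bar3.0: G3/A4 M2 untreated
  R4 @ bar3.0: G3/A4 M2 untreated
  R4 @ bar4.0: B3/C5 m2 untreated
  R1 @ bar6.0: F4/C5 P5 -> G4/D5 P5 similar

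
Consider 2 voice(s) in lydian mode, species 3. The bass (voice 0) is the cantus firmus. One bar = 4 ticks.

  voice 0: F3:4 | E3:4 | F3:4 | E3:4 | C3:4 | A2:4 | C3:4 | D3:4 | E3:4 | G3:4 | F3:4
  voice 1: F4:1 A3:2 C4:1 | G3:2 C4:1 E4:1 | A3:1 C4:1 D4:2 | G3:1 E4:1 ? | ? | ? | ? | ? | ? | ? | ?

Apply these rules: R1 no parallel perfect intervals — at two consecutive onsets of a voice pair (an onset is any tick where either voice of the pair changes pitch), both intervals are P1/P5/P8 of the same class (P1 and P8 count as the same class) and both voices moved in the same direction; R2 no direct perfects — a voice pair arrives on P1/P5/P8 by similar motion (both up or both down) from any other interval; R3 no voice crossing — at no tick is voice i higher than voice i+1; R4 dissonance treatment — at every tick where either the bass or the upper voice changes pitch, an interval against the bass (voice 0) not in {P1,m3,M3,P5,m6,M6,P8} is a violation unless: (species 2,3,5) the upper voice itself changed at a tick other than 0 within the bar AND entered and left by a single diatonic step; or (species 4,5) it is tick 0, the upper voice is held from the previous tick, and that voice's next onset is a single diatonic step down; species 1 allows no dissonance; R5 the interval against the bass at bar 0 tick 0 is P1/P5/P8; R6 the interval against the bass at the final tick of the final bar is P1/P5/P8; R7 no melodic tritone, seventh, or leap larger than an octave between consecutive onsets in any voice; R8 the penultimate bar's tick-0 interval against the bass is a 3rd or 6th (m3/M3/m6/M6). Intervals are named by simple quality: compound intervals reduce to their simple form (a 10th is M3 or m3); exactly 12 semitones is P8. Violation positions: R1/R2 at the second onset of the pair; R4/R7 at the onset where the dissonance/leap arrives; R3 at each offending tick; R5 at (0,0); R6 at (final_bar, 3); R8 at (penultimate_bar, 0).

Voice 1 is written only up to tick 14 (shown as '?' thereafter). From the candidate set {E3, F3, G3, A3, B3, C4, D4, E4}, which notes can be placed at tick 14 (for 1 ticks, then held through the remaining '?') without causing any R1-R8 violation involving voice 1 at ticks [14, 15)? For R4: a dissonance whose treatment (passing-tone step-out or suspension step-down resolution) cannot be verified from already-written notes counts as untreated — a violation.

{B3, C4, E3, E4, G3}

E3: legal
F3: violates R4,R7
G3: legal
A3: violates R4
B3: legal
C4: legal
D4: violates R4
E4: legal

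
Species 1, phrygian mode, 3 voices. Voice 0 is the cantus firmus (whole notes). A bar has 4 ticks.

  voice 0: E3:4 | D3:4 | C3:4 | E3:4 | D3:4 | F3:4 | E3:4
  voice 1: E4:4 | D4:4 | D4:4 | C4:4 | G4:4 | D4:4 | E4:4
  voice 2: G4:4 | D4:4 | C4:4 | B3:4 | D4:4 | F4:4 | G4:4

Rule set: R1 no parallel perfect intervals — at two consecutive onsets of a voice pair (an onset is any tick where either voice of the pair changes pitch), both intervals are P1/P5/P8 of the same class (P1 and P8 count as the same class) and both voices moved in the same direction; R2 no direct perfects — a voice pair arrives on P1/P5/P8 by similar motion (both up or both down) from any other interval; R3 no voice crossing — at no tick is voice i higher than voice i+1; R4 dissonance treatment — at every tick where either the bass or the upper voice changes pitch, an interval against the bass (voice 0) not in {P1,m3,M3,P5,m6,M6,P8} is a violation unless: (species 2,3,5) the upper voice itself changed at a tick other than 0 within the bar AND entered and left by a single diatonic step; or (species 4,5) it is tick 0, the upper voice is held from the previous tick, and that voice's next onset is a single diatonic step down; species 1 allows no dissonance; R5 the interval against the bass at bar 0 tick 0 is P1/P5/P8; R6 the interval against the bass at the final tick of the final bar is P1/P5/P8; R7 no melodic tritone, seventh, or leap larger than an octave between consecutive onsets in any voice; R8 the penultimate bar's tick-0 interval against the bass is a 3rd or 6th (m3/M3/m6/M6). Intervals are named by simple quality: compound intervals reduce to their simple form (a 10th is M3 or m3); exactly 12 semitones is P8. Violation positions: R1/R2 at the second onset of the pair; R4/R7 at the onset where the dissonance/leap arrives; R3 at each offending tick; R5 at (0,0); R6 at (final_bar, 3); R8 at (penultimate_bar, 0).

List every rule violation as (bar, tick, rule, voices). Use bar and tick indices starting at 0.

(0, 0, R5, (0, 2))
(1, 0, R1, (0, 1))
(1, 0, R2, (0, 2))
(1, 0, R2, (1, 2))
(2, 0, R1, (0, 2))
(2, 0, R3, (1, 2))
(2, 0, R4, (0, 1))
(2, 1, R3, (1, 2))
(2, 2, R3, (1, 2))
(2, 3, R3, (1, 2))
(3, 0, R3, (1, 2))
(3, 1, R3, (1, 2))
(3, 2, R3, (1, 2))
(3, 3, R3, (1, 2))
(4, 0, R3, (1, 2))
(4, 0, R4, (0, 1))
(4, 1, R3, (1, 2))
(4, 2, R3, (1, 2))
(4, 3, R3, (1, 2))
(5, 0, R1, (0, 2))
(5, 0, R8, (0, 2))
(6, 3, R6, (0, 2))

bar 0: v0=E3 v1=E4 v2=G4 downbeat m3
bar 1: v0=D3 v1=D4 v2=D4 downbeat P8
bar 2: v0=C3 v1=D4 v2=C4 downbeat P8
bar 3: v0=E3 v1=C4 v2=B3 downbeat P5
bar 4: v0=D3 v1=G4 v2=D4 downbeat P8
bar 5: v0=F3 v1=D4 v2=F4 downbeat P8
bar 6: v0=E3 v1=E4 v2=G4 downbeat m3
  -> R5 @ bar 0 tick 0 v(0, 2): opens on m3
  -> R1 @ bar 1 tick 0 v(0, 1): E3/E4 P8 -> D3/D4 P8 similar
  -> R2 @ bar 1 tick 0 v(0, 2): E3/G4 m3 -> D3/D4 P8 similar
  -> R2 @ bar 1 tick 0 v(1, 2): E4/G4 m3 -> D4/D4 P1 similar
  -> R1 @ bar 2 tick 0 v(0, 2): D3/D4 P8 -> C3/C4 P8 similar
  -> R3 @ bar 2 tick 0 v(1, 2): D4 above C4
  -> R4 @ bar 2 tick 0 v(0, 1): C3/D4 M2 untreated
  -> R3 @ bar 2 tick 1 v(1, 2): D4 above C4
  -> R3 @ bar 2 tick 2 v(1, 2): D4 above C4
  -> R3 @ bar 2 tick 3 v(1, 2): D4 above C4
  -> R3 @ bar 3 tick 0 v(1, 2): C4 above B3
  -> R3 @ bar 3 tick 1 v(1, 2): C4 above B3
  -> R3 @ bar 3 tick 2 v(1, 2): C4 above B3
  -> R3 @ bar 3 tick 3 v(1, 2): C4 above B3
  -> R3 @ bar 4 tick 0 v(1, 2): G4 above D4
  -> R4 @ bar 4 tick 0 v(0, 1): D3/G4 P4 untreated
  -> R3 @ bar 4 tick 1 v(1, 2): G4 above D4
  -> R3 @ bar 4 tick 2 v(1, 2): G4 above D4
  -> R3 @ bar 4 tick 3 v(1, 2): G4 above D4
  -> R1 @ bar 5 tick 0 v(0, 2): D3/D4 P8 -> F3/F4 P8 similar
  -> R8 @ bar 5 tick 0 v(0, 2): penult P8 not 3rd/6th
  -> R6 @ bar 6 tick 3 v(0, 2): closes on m3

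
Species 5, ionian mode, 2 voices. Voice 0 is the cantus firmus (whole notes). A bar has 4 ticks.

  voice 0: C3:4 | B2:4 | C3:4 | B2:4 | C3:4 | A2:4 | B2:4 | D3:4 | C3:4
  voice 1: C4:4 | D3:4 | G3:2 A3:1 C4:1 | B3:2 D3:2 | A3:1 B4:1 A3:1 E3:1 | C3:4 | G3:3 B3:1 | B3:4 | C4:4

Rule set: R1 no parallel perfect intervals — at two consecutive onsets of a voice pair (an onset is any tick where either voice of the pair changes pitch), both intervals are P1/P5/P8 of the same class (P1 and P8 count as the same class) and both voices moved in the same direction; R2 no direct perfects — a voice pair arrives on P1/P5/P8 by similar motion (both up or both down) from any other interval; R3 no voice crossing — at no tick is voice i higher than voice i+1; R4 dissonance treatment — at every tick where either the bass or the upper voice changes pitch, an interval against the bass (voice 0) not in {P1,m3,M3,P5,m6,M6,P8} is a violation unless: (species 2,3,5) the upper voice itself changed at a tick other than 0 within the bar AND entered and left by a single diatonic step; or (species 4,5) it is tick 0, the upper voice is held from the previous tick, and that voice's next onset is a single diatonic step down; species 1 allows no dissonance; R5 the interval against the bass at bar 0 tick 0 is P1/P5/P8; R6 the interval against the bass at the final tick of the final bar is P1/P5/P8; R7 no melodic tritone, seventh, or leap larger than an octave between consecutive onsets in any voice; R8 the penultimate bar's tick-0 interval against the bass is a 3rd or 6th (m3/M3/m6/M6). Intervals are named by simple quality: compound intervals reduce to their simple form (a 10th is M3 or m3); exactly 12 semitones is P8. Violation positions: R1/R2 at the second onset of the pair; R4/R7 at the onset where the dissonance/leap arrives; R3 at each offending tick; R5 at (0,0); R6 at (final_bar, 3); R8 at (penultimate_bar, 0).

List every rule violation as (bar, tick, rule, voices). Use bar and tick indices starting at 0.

bar 0: v0=C3 v1=C4 downbeat P8
bar 1: v0=B2 v1=D3 downbeat m3
bar 2: v0=C3 v1=G3 downbeat P5
bar 3: v0=B2 v1=B3 downbeat P8
bar 4: v0=C3 v1=A3 downbeat M6
bar 5: v0=A2 v1=C3 downbeat m3
bar 6: v0=B2 v1=G3 downbeat m6
bar 7: v0=D3 v1=B3 downbeat M6
bar 8: v0=C3 v1=C4 downbeat P8
  -> R7 @ bar 1 tick 0 v(1,): C4->D3 leap 10st
  -> R2 @ bar 2 tick 0 v(0, 1): B2/D3 m3 -> C3/G3 P5 similar
  -> R1 @ bar 3 tick 0 v(0, 1): C3/C4 P8 -> B2/B3 P8 similar
  -> R4 @ bar 4 tick 1 v(0, 1): C3/B4 M7 untreated
  -> R7 @ bar 4 tick 1 v(1,): A3->B4 leap 14st
  -> R7 @ bar 4 tick 2 v(1,): B4->A3 leap 14st

(1, 0, R7, (1,))
(2, 0, R2, (0, 1))
(3, 0, R1, (0, 1))
(4, 1, R4, (0, 1))
(4, 1, R7, (1,))
(4, 2, R7, (1,))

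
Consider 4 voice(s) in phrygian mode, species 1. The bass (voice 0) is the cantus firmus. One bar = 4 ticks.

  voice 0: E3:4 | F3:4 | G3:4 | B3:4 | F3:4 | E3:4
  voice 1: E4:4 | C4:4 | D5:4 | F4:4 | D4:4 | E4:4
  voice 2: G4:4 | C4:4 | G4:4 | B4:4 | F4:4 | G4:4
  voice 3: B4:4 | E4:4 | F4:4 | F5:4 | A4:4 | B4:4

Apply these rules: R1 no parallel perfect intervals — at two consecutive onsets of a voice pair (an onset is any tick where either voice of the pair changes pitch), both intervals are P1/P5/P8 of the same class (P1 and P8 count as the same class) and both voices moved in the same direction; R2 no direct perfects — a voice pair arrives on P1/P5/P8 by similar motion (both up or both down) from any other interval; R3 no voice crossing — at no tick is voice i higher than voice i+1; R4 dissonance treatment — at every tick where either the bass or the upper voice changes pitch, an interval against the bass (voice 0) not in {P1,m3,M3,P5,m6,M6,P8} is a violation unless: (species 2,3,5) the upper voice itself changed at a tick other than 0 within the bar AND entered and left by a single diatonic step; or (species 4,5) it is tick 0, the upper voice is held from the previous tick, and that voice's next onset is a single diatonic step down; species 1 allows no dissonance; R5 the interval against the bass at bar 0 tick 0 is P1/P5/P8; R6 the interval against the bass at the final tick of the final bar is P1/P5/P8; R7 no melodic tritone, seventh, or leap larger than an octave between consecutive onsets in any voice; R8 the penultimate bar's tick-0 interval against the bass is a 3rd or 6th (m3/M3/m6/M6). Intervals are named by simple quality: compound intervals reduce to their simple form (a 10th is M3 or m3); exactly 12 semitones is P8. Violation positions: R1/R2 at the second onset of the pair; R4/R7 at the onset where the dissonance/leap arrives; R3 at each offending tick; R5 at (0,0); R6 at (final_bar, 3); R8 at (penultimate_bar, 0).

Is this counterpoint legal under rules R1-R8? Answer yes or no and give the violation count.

No (26 violations)

bar 0: v0=E3 v1=E4 v2=G4 v3=B4 (P5)
bar 1: v0=F3 v1=C4 v2=C4 v3=E4 (M7)
bar 2: v0=G3 v1=D5 v2=G4 v3=F4 (m7)
bar 3: v0=B3 v1=F4 v2=B4 v3=F5 (TT)
bar 4: v0=F3 v1=D4 v2=F4 v3=A4 (M3)
bar 5: v0=E3 v1=E4 v2=G4 v3=B4 (P5)
  R5 @ bar0.0: opens on m3
  R2 @ bar1.0: E4/G4 m3 -> C4/C4 P1 similar
  R4 @ bar1.0: F3/E4 M7 untreated
  R1 @ bar2.0: F3/C4 P5 -> G3/D5 P5 similar
  R2 @ bar2.0: F3/C4 P5 -> G3/G4 P8 similar
  R2 @ bar2.0: C4/C4 P1 -> D5/G4 P5 similar
  R3 @ bar2.0: D5 above G4
  R3 @ bar2.0: G4 above F4
  R4 @ bar2.0: G3/F4 m7 untreated
  R7 @ bar2.0: C4->D5 leap 14st
  R3 @ bar2.1: D5 above G4
  R3 @ bar2.1: G4 above F4
  R3 @ bar2.2: D5 above G4
  R3 @ bar2.2: G4 above F4
  R3 @ bar2.3: D5 above G4
  R3 @ bar2.3: G4 above F4
  R1 @ bar3.0: G3/G4 P8 -> B3/B4 P8 similar
  R4 @ bar3.0: B3/F4 TT untreated
  R4 @ bar3.0: B3/F5 TT untreated
  R1 @ bar4.0: B3/B4 P8 -> F3/F4 P8 similar
  R2 @ bar4.0: F4/F5 P8 -> D4/A4 P5 similar
  R7 @ bar4.0: B3->F3 leap 6st
  R7 @ bar4.0: B4->F4 leap 6st
  R8 @ bar4.0: penult P8 not 3rd/6th
  R1 @ bar5.0: D4/A4 P5 -> E4/B4 P5 similar
  R6 @ bar5.3: closes on m3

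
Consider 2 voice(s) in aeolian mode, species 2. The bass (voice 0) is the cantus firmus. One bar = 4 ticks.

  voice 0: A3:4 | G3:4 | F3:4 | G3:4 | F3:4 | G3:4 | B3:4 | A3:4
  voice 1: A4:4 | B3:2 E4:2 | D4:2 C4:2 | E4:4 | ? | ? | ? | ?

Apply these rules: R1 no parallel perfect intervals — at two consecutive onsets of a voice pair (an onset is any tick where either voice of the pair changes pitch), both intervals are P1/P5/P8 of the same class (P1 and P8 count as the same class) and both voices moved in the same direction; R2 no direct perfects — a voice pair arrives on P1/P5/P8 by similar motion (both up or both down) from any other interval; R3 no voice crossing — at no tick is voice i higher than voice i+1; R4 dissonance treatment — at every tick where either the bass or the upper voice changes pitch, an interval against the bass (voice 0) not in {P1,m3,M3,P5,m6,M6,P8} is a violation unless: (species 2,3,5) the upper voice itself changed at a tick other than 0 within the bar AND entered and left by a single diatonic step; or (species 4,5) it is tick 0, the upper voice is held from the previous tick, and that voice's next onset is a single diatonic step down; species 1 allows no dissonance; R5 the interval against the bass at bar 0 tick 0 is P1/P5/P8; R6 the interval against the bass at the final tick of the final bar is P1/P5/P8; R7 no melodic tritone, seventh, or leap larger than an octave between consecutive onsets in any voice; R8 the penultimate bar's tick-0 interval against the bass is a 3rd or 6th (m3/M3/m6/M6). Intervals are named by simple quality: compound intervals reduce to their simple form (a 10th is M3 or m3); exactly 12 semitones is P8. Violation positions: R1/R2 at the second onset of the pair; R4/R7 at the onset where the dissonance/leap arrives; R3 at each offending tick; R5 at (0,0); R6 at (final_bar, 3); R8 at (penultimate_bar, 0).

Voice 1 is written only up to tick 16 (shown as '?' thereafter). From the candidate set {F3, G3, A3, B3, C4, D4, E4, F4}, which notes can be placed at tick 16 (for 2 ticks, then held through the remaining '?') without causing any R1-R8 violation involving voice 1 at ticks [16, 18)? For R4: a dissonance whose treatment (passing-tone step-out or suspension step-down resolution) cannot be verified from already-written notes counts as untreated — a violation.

{A3, D4, F4}

F3: violates R2,R7
G3: violates R4
A3: legal
B3: violates R4
C4: violates R2
D4: legal
E4: violates R4
F4: legal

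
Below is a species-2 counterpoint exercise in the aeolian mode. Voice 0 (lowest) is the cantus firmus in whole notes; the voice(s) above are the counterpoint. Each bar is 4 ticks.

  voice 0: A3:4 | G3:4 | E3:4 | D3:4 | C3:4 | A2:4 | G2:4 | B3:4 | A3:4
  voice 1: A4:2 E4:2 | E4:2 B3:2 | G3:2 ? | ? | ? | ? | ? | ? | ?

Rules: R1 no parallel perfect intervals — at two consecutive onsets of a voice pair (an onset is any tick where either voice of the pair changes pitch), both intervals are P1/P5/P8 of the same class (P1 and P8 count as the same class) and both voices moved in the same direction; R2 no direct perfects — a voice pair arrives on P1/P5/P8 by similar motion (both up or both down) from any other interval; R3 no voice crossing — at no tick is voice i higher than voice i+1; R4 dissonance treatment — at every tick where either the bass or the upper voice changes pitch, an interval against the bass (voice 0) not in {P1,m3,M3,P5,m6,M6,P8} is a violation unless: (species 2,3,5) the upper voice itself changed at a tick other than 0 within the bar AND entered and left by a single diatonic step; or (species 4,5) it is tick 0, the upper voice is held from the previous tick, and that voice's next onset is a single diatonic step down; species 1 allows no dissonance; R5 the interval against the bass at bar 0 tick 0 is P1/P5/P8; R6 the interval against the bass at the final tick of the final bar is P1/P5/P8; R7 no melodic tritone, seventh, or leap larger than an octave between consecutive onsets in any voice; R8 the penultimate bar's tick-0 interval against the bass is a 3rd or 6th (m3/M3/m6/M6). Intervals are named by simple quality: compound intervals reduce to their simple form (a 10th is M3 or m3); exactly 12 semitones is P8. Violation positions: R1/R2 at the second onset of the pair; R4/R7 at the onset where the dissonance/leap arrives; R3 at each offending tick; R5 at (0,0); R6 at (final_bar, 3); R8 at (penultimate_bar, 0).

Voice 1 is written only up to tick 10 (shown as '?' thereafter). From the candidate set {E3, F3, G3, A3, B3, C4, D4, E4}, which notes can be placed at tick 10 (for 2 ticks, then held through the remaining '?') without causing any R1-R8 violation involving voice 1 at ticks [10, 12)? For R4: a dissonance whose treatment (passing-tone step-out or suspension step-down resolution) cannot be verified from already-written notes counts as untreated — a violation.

{B3, C4, E3, E4, G3}

E3: legal
F3: violates R4
G3: legal
A3: violates R4
B3: legal
C4: legal
D4: violates R4
E4: legal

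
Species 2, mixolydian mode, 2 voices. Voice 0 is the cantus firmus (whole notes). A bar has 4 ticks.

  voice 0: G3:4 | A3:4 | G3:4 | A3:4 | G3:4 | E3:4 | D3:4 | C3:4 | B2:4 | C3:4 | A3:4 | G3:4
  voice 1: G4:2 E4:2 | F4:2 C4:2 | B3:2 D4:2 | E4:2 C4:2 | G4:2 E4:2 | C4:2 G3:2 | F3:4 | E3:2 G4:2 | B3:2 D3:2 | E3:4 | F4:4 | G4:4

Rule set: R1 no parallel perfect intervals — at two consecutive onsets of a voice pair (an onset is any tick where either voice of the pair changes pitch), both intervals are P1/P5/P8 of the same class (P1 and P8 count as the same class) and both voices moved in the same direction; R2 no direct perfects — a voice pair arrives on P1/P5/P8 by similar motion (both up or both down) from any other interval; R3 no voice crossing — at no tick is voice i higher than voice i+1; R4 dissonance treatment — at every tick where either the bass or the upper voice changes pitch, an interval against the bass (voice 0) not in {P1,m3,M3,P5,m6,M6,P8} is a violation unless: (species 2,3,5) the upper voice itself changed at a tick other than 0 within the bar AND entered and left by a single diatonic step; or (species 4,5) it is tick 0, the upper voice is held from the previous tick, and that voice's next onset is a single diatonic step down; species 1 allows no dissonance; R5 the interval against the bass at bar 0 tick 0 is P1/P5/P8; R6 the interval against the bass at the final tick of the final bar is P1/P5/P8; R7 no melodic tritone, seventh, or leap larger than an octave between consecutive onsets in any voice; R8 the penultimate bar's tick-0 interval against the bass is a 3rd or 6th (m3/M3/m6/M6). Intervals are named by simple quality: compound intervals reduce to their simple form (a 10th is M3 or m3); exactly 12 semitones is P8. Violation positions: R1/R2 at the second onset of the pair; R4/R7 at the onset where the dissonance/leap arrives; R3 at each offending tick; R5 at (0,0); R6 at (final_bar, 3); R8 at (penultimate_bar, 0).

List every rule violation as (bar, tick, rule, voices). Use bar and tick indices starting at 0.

bar 0: v0=G3 v1=G4 downbeat P8
bar 1: v0=A3 v1=F4 downbeat m6
bar 2: v0=G3 v1=B3 downbeat M3
bar 3: v0=A3 v1=E4 downbeat P5
bar 4: v0=G3 v1=G4 downbeat P8
bar 5: v0=E3 v1=C4 downbeat m6
bar 6: v0=D3 v1=F3 downbeat m3
bar 7: v0=C3 v1=E3 downbeat M3
bar 8: v0=B2 v1=B3 downbeat P8
bar 9: v0=C3 v1=E3 downbeat M3
bar 10: v0=A3 v1=F4 downbeat m6
bar 11: v0=G3 v1=G4 downbeat P8
  -> R1 @ bar 3 tick 0 v(0, 1): G3/D4 P5 -> A3/E4 P5 similar
  -> R7 @ bar 7 tick 2 v(1,): E3->G4 leap 15st
  -> R2 @ bar 8 tick 0 v(0, 1): C3/G4 P5 -> B2/B3 P8 similar
  -> R7 @ bar 10 tick 0 v(1,): E3->F4 leap 13st

(3, 0, R1, (0, 1))
(7, 2, R7, (1,))
(8, 0, R2, (0, 1))
(10, 0, R7, (1,))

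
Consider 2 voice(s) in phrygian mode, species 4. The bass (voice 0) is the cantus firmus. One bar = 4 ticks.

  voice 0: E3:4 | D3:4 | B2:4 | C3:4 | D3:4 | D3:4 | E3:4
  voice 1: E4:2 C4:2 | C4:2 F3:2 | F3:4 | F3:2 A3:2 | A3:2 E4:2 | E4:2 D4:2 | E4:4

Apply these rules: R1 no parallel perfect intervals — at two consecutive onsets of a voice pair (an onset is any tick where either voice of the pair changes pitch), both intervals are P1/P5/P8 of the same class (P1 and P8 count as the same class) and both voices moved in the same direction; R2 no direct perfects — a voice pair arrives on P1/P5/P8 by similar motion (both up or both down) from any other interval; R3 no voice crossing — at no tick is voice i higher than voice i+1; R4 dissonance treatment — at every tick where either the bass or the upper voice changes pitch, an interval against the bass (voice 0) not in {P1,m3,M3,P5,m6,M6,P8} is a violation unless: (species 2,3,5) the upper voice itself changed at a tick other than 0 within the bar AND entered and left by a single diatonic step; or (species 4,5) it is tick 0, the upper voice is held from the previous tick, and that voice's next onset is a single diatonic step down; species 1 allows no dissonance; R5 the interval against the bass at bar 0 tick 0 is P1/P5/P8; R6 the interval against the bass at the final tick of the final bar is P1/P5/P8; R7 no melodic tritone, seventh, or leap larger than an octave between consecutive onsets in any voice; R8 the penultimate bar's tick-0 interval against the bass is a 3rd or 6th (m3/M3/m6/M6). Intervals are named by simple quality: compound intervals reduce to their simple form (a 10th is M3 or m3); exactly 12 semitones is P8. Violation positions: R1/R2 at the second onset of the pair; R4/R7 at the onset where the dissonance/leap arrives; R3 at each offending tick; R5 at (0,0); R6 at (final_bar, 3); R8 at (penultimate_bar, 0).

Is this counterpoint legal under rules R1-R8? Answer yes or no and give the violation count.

bar 0: v0=E3 v1=E4 (P8)
bar 1: v0=D3 v1=C4 (m7)
bar 2: v0=B2 v1=F3 (TT)
bar 3: v0=C3 v1=F3 (P4)
bar 4: v0=D3 v1=A3 (P5)
bar 5: v0=D3 v1=E4 (M2)
bar 6: v0=E3 v1=E4 (P8)
  R4 @ bar1.0: D3/C4 m7 untreated
  R4 @ bar2.0: B2/F3 TT untreated
  R4 @ bar3.0: C3/F3 P4 untreated
  R4 @ bar4.2: D3/E4 M2 untreated
  R8 @ bar5.0: penult M2 not 3rd/6th
  R1 @ bar6.0: D3/D4 P8 -> E3/E4 P8 similar

No (6 violations)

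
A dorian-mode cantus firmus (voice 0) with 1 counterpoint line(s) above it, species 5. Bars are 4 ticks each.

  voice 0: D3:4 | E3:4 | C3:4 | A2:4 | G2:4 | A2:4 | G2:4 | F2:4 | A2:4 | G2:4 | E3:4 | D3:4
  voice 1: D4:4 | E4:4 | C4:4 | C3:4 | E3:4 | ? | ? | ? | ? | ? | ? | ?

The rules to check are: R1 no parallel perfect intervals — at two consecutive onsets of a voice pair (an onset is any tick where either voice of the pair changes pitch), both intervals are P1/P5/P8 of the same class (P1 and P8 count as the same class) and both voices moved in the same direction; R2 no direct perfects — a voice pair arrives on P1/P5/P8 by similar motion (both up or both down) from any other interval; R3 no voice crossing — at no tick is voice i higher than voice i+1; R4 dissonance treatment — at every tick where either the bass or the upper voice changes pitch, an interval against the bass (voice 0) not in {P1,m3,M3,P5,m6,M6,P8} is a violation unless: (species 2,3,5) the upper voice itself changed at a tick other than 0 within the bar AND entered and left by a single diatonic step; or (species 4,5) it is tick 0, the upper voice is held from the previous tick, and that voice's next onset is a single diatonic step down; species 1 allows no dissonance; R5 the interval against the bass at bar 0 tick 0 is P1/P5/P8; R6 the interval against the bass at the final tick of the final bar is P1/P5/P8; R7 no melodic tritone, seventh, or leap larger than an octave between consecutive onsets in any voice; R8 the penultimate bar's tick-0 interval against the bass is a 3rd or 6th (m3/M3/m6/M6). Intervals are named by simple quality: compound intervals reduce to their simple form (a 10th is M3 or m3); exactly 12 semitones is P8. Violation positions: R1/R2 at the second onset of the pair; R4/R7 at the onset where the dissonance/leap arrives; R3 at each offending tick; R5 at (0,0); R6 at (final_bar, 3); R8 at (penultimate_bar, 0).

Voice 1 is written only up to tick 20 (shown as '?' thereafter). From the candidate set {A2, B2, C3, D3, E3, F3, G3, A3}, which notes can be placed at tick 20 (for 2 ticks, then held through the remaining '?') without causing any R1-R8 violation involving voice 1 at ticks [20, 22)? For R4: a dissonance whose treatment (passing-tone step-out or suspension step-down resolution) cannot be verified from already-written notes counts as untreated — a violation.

{A2, C3, E3, F3}

A2: legal
B2: violates R4
C3: legal
D3: violates R4
E3: legal
F3: legal
G3: violates R4
A3: violates R2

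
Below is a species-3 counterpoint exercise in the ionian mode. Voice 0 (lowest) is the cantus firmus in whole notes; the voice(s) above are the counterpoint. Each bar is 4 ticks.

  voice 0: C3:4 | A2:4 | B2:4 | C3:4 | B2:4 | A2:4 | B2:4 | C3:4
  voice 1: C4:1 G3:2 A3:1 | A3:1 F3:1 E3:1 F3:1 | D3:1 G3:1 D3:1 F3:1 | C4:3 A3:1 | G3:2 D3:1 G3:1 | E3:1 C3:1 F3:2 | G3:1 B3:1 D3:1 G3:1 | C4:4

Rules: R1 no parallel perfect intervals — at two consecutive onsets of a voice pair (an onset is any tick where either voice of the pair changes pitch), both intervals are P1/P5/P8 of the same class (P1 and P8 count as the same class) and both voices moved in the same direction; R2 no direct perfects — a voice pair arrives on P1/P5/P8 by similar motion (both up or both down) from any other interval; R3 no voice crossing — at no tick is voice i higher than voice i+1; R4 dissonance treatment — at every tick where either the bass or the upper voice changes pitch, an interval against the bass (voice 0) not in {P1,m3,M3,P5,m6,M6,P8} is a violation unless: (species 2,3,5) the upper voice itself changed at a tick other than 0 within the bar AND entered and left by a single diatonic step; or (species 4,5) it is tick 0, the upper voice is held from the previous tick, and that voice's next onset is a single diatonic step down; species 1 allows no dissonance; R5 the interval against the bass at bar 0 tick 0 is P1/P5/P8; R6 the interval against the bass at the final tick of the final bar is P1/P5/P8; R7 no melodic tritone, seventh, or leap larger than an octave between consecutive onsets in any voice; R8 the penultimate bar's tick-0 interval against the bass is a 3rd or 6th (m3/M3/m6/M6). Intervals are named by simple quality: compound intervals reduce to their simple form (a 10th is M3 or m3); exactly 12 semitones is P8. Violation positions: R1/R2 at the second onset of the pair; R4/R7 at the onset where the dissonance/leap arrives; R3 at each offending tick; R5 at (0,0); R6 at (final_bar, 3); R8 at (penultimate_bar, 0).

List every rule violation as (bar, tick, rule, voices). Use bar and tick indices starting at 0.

(2, 3, R4, (0, 1))
(3, 0, R2, (0, 1))
(5, 0, R2, (0, 1))
(7, 0, R2, (0, 1))

bar 0: v0=C3 v1=C4 downbeat P8
bar 1: v0=A2 v1=A3 downbeat P8
bar 2: v0=B2 v1=D3 downbeat m3
bar 3: v0=C3 v1=C4 downbeat P8
bar 4: v0=B2 v1=G3 downbeat m6
bar 5: v0=A2 v1=E3 downbeat P5
bar 6: v0=B2 v1=G3 downbeat m6
bar 7: v0=C3 v1=C4 downbeat P8
  -> R4 @ bar 2 tick 3 v(0, 1): B2/F3 TT untreated
  -> R2 @ bar 3 tick 0 v(0, 1): B2/F3 TT -> C3/C4 P8 similar
  -> R2 @ bar 5 tick 0 v(0, 1): B2/G3 m6 -> A2/E3 P5 similar
  -> R2 @ bar 7 tick 0 v(0, 1): B2/G3 m6 -> C3/C4 P8 similar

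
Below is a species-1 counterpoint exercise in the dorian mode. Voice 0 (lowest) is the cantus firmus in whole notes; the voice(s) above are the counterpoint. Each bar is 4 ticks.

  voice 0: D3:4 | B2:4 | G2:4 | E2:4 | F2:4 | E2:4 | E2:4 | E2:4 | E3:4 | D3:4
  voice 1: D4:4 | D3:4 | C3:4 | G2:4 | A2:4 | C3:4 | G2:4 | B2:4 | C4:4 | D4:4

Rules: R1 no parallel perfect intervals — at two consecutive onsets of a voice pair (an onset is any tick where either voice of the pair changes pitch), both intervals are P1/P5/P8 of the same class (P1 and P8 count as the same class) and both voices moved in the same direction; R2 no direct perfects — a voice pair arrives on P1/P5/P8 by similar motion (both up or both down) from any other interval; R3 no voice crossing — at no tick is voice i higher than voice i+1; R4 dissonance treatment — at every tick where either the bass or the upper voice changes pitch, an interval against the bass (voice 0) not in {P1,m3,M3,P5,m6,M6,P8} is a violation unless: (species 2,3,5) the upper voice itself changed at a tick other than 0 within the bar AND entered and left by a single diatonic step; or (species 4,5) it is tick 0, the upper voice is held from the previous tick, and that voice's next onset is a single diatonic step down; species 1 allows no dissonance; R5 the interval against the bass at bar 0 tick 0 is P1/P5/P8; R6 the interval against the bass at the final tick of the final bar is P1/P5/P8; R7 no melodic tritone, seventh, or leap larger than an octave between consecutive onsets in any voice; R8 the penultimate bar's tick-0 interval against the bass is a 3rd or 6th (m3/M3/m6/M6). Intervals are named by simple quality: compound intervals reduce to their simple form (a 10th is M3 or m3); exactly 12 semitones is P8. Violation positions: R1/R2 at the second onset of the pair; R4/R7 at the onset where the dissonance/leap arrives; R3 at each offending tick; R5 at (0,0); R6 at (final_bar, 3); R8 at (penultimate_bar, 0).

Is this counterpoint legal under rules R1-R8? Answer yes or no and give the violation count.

No (2 violations)

bar 0: v0=D3 v1=D4 (P8)
bar 1: v0=B2 v1=D3 (m3)
bar 2: v0=G2 v1=C3 (P4)
bar 3: v0=E2 v1=G2 (m3)
bar 4: v0=F2 v1=A2 (M3)
bar 5: v0=E2 v1=C3 (m6)
bar 6: v0=E2 v1=G2 (m3)
bar 7: v0=E2 v1=B2 (P5)
bar 8: v0=E3 v1=C4 (m6)
bar 9: v0=D3 v1=D4 (P8)
  R4 @ bar2.0: G2/C3 P4 untreated
  R7 @ bar8.0: B2->C4 leap 13st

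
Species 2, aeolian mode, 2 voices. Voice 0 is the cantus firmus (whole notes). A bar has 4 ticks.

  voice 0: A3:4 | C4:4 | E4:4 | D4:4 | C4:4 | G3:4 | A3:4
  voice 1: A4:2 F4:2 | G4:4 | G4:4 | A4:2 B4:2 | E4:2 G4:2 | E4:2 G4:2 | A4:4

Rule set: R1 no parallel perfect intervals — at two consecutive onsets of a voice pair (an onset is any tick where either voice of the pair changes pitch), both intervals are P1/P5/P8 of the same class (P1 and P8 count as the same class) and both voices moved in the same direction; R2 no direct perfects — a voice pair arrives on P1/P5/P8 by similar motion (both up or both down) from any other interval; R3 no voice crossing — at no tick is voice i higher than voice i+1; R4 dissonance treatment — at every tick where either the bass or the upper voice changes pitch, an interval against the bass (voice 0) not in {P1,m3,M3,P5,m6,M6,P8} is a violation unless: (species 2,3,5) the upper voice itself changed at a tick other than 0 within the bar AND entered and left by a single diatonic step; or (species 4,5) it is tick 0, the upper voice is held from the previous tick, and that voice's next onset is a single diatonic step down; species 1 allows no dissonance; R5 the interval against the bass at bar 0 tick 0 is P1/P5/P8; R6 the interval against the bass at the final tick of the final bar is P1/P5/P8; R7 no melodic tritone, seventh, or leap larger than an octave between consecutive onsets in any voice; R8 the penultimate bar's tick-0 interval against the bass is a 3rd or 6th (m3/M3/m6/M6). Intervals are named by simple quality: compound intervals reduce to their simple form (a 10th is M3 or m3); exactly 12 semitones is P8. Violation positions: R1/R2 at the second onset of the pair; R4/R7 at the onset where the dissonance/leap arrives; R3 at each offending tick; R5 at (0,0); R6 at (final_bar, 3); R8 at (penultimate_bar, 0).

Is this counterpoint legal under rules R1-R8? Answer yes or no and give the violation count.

bar 0: v0=A3 v1=A4 (P8)
bar 1: v0=C4 v1=G4 (P5)
bar 2: v0=E4 v1=G4 (m3)
bar 3: v0=D4 v1=A4 (P5)
bar 4: v0=C4 v1=E4 (M3)
bar 5: v0=G3 v1=E4 (M6)
bar 6: v0=A3 v1=A4 (P8)
  R2 @ bar1.0: A3/F4 m6 -> C4/G4 P5 similar
  R1 @ bar6.0: G3/G4 P8 -> A3/A4 P8 similar

No (2 violations)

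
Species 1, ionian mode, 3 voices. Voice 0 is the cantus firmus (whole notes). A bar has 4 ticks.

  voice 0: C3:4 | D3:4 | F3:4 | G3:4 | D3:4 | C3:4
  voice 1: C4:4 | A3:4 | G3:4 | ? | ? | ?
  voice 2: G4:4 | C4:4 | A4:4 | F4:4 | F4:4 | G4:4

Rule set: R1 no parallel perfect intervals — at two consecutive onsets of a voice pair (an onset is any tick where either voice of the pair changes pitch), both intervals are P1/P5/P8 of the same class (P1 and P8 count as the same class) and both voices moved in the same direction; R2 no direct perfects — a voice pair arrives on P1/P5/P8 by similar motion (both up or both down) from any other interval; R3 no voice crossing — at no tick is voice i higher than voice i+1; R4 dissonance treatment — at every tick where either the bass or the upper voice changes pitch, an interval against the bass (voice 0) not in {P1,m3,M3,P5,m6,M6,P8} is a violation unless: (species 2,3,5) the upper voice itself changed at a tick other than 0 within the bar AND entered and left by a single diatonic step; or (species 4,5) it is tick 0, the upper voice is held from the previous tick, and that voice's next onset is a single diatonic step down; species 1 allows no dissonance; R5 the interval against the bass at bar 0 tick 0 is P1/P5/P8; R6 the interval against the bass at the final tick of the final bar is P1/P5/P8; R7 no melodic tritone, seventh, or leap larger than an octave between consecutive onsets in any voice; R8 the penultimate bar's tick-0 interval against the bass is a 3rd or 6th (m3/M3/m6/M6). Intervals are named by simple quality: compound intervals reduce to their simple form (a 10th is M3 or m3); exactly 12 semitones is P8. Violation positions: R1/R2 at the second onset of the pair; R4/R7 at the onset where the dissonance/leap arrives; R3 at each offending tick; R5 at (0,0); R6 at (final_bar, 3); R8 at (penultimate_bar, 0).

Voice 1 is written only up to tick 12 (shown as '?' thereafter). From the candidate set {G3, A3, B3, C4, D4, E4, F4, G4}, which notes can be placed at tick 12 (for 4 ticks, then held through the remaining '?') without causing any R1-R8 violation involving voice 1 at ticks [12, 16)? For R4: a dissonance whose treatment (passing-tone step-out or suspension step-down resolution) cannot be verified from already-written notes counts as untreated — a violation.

G3: legal
A3: violates R4
B3: legal
C4: violates R4
D4: violates R2
E4: legal
F4: violates R4,R7
G4: violates R2,R3

{B3, E4, G3}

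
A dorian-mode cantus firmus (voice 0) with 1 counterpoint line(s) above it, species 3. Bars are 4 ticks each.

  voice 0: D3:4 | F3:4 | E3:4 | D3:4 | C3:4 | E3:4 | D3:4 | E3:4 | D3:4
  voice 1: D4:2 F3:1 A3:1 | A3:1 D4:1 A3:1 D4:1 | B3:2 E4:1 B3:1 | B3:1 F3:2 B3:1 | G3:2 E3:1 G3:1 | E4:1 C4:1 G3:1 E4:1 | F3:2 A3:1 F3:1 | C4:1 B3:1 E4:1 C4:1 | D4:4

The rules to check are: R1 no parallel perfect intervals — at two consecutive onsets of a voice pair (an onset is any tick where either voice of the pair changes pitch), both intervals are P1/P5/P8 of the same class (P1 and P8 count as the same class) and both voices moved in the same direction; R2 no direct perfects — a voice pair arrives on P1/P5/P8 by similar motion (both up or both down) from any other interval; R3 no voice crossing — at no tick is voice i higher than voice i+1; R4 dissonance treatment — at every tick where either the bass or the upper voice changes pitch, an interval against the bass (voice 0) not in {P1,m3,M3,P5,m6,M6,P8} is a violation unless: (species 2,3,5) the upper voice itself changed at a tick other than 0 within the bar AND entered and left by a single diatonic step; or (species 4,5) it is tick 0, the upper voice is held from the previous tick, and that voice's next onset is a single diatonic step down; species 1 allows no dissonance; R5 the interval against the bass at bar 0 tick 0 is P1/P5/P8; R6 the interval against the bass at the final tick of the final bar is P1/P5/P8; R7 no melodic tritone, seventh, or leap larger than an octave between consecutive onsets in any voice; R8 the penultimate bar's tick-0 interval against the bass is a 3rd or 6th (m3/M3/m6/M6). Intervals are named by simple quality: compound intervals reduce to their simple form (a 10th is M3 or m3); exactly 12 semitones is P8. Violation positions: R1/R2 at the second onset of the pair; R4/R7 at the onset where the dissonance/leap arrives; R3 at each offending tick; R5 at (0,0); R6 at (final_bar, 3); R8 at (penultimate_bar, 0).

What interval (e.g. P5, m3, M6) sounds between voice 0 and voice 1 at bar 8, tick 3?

P8

voice 0=D3 voice 1=D4 -> P8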